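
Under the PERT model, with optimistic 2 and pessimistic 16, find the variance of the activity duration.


σ² = ((p - o) / 6)² = (p - o)² / 36
= (16 - 2)² / 36
= 14² / 36
= 196 / 36
= 5.4444


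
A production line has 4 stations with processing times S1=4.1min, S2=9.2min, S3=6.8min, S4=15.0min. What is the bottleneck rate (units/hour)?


Bottleneck = longest station time
Station times: [4.1, 9.2, 6.8, 15.0]
Max = 15.0 min
Rate = 60 / 15.0
= 4.00 units/hour (bottleneck: 15.0min)


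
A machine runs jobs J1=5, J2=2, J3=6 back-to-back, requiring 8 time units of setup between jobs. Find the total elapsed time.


Makespan = Σ processing + (n-1) × setup
= (5 + 2 + 6) + (3-1)×8
= 13 + 16
= 29 time units


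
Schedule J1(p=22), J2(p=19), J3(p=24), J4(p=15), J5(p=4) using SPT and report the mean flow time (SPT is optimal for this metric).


SPT order: J5 → J4 → J2 → J1 → J3
Completion times:
  J5: C=4
  J4: C=19
  J2: C=38
  J1: C=60
  J3: C=84
Sum = 205, n = 5
Mean flow = 205/5
= 41.00


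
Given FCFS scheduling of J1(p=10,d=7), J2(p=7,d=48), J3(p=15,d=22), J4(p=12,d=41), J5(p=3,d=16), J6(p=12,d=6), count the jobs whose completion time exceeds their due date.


Completion vs due date:
  J1: C=10, d=7 → TARDY
  J2: C=17, d=48 → on time
  J3: C=32, d=22 → TARDY
  J4: C=44, d=41 → TARDY
  J5: C=47, d=16 → TARDY
  J6: C=59, d=6 → TARDY
Tardy jobs: J1, J3, J4, J5, J6
Count = 5


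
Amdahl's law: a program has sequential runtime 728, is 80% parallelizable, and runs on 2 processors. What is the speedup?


Amdahl's law: T_p = T × ((1-p) + p/N)
= 728 × ((1-0.8) + 0.8/2)
= 728 × (0.20 + 0.4000)
= 728 × 0.6000
= 436.80
Speedup = 728/436.80
= 1.67×


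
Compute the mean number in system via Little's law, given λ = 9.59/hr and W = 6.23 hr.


Little's law: L = λ × W
= 9.59 × 6.23
= 59.75


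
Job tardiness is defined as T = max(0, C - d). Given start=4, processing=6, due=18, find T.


Completion = start + processing = 4 + 6 = 10
Tardiness = max(0, C - d) = max(0, 10 - 18)
= max(0, -8)
= 0


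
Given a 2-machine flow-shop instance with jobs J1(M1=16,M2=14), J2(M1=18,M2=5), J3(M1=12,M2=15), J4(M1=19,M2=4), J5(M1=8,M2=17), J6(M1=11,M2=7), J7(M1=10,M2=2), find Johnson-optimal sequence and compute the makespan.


Johnson's rule:
Group 1 (M1≤M2, sort by M1): ['J5', 'J3']
Group 2 (M1>M2, sort desc M2): ['J1', 'J6', 'J2', 'J4', 'J7']
Sequence: J5 → J3 → J1 → J6 → J2 → J4 → J7
Makespan calculation:
  J5: M1 done=8, M2 done=25
  J3: M1 done=20, M2 done=40
  J1: M1 done=36, M2 done=54
  J6: M1 done=47, M2 done=61
  J2: M1 done=65, M2 done=70
  J4: M1 done=84, M2 done=88
  J7: M1 done=94, M2 done=96
= Sequence: J5 → J3 → J1 → J6 → J2 → J4 → J7, Makespan: 96


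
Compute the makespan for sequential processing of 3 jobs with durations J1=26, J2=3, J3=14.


Sequential makespan: sum all processing times
= 26 + 3 + 14
= 43 time units


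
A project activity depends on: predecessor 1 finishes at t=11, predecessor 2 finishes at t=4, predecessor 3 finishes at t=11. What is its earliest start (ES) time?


ES = max of all predecessor completion times
Predecessors: [11, 4, 11]
ES = max(11, 4, 11)
= 11


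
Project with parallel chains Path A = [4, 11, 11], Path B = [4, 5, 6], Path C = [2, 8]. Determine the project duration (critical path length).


Path A: 4 + 11 + 11 = 26
Path B: 4 + 5 + 6 = 15
Path C: 2 + 8 = 10
Critical path = longest = max(26, 15, 10)
= 26 (Path A)


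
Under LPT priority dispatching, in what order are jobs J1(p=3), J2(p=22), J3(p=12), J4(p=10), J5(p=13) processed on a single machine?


LPT: sort by longest processing time first
  J2: p=22
  J5: p=13
  J3: p=12
  J4: p=10
  J1: p=3
Order: J2 → J5 → J3 → J4 → J1


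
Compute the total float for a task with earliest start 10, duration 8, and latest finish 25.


EF = ES + duration = 10 + 8 = 18
LS = LF - duration = 25 - 8 = 17
Total Float = LF - EF = 25 - 18
(or LS - ES = 17 - 10)
= 7


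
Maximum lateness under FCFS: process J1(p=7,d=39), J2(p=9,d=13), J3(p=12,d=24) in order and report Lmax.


Lateness per job (L = C - d):
  J1: C=7, d=39, L=-32
  J2: C=16, d=13, L=3
  J3: C=28, d=24, L=4
Lmax = max(-32, 3, 4)
= 4


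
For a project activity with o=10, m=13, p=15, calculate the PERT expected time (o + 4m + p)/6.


te = (o + 4m + p) / 6
= (10 + 4×13 + 15) / 6
= (10 + 52 + 15) / 6
= 77 / 6
= 12.83


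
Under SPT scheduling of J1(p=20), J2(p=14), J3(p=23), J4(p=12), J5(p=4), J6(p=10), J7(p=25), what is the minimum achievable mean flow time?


SPT order: J5 → J6 → J4 → J2 → J1 → J3 → J7
Completion times:
  J5: C=4
  J6: C=14
  J4: C=26
  J2: C=40
  J1: C=60
  J3: C=83
  J7: C=108
Sum = 335, n = 7
Mean flow = 335/7
= 47.86


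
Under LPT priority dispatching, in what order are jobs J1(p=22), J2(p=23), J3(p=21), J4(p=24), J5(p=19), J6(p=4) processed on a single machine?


LPT: sort by longest processing time first
  J4: p=24
  J2: p=23
  J1: p=22
  J3: p=21
  J5: p=19
  J6: p=4
Order: J4 → J2 → J1 → J3 → J5 → J6


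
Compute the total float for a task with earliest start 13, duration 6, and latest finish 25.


EF = ES + duration = 13 + 6 = 19
LS = LF - duration = 25 - 6 = 19
Total Float = LF - EF = 25 - 19
(or LS - ES = 19 - 13)
= 6


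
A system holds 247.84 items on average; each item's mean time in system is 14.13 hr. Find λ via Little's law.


Little's law: L = λW → λ = L / W
= 247.84 / 14.13
= 17.54 per hour


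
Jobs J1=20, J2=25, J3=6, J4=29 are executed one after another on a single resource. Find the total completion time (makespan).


Sequential makespan: sum all processing times
= 20 + 25 + 6 + 29
= 80 time units


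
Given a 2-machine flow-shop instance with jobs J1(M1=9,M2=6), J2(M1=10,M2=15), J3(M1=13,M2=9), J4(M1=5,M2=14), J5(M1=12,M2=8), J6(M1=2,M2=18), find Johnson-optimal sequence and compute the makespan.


Johnson's rule:
Group 1 (M1≤M2, sort by M1): ['J6', 'J4', 'J2']
Group 2 (M1>M2, sort desc M2): ['J3', 'J5', 'J1']
Sequence: J6 → J4 → J2 → J3 → J5 → J1
Makespan calculation:
  J6: M1 done=2, M2 done=20
  J4: M1 done=7, M2 done=34
  J2: M1 done=17, M2 done=49
  J3: M1 done=30, M2 done=58
  J5: M1 done=42, M2 done=66
  J1: M1 done=51, M2 done=72
= Sequence: J6 → J4 → J2 → J3 → J5 → J1, Makespan: 72


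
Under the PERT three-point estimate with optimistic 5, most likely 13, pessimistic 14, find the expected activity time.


te = (o + 4m + p) / 6
= (5 + 4×13 + 14) / 6
= (5 + 52 + 14) / 6
= 71 / 6
= 11.83


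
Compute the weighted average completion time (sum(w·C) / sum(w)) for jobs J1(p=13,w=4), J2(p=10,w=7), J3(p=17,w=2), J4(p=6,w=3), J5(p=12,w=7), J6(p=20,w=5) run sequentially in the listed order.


Completion times:
  J1: C=13, w×C=4×13=52
  J2: C=23, w×C=7×23=161
  J3: C=40, w×C=2×40=80
  J4: C=46, w×C=3×46=138
  J5: C=58, w×C=7×58=406
  J6: C=78, w×C=5×78=390
Sum w×C = 1227
Sum w = 28
Weighted avg = 1227/28
= 43.82


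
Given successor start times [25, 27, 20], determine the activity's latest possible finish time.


LF = min of all successor start times
Successors start at: [25, 27, 20]
LF = min(25, 27, 20)
= 20


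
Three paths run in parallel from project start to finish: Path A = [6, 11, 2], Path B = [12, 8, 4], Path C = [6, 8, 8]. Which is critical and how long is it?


Path A: 6 + 11 + 2 = 19
Path B: 12 + 8 + 4 = 24
Path C: 6 + 8 + 8 = 22
Critical path = longest = max(19, 24, 22)
= 24 (Path B)


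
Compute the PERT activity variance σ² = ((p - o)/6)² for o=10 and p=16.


σ² = ((p - o) / 6)² = (p - o)² / 36
= (16 - 10)² / 36
= 6² / 36
= 36 / 36
= 1.0000


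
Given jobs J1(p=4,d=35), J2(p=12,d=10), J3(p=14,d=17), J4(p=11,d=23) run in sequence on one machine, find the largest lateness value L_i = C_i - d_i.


Lateness per job (L = C - d):
  J1: C=4, d=35, L=-31
  J2: C=16, d=10, L=6
  J3: C=30, d=17, L=13
  J4: C=41, d=23, L=18
Lmax = max(-31, 6, 13, 18)
= 18


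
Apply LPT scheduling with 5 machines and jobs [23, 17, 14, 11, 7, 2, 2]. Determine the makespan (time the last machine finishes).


Jobs (LPT sorted): [23, 17, 14, 11, 7, 2, 2]
Machines: 5
  J=23 → Machine 1 (load: 0+23=23)
  J=17 → Machine 2 (load: 0+17=17)
  J=14 → Machine 3 (load: 0+14=14)
  J=11 → Machine 4 (load: 0+11=11)
  J=7 → Machine 5 (load: 0+7=7)
  J=2 → Machine 5 (load: 7+2=9)
  J=2 → Machine 5 (load: 9+2=11)
Machine loads: [23, 17, 14, 11, 11]
Makespan = max = 23 time units


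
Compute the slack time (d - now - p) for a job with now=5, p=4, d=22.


Slack = due - current_time - processing
= 22 - 5 - 4
= 13


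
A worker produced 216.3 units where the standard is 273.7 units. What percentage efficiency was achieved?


Efficiency = (actual / standard) × 100
= (216.3 / 273.7) × 100
= 79.0%


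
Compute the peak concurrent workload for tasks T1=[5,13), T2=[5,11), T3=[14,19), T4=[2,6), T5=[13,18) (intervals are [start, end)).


Check each time point for overlaps:
  t=5: 3 tasks active (T1, T2, T4)
Max concurrent = 3


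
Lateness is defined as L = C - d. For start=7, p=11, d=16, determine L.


Completion = 7 + 11 = 18
Lateness = C - d = 18 - 16
= 2


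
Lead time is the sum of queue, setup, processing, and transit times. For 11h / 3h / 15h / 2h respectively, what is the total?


Lead time = queue + setup + processing + transit
= 11 + 3 + 15 + 2
= 31 hours


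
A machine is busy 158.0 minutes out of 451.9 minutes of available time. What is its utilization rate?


Utilization = busy / total × 100
= 158.0 / 451.9 × 100
= 35.0%


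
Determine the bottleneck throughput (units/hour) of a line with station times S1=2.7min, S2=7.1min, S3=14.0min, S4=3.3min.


Bottleneck = longest station time
Station times: [2.7, 7.1, 14.0, 3.3]
Max = 14.0 min
Rate = 60 / 14.0
= 4.29 units/hour (bottleneck: 14.0min)


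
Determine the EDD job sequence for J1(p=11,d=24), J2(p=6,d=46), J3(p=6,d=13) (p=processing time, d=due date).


EDD: sort by earliest due date
  J3: d=13, p=6
  J1: d=24, p=11
  J2: d=46, p=6
Order: J3 → J1 → J2


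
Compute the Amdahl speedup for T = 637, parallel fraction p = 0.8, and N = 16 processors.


Amdahl's law: T_p = T × ((1-p) + p/N)
= 637 × ((1-0.8) + 0.8/16)
= 637 × (0.20 + 0.0500)
= 637 × 0.2500
= 159.25
Speedup = 637/159.25
= 4.00×


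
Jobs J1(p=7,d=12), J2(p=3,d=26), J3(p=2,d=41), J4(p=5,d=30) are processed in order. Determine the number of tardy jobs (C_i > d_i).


Completion vs due date:
  J1: C=7, d=12 → on time
  J2: C=10, d=26 → on time
  J3: C=12, d=41 → on time
  J4: C=17, d=30 → on time
Tardy jobs: none
Count = 0


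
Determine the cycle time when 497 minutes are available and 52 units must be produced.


Cycle time = available time / demand
= 497 / 52
= 9.56 min/unit


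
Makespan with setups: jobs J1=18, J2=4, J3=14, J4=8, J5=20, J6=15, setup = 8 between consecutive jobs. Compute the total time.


Makespan = Σ processing + (n-1) × setup
= (18 + 4 + 14 + 8 + 20 + 15) + (6-1)×8
= 79 + 40
= 119 time units


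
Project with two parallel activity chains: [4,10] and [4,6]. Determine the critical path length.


Path A: 4 + 10 = 14
Path B: 4 + 6 = 10
Critical path = longest = max(14, 10)
= 14 (Path A)


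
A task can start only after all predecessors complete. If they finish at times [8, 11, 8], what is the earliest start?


ES = max of all predecessor completion times
Predecessors: [8, 11, 8]
ES = max(8, 11, 8)
= 11


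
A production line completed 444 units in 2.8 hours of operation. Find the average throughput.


Throughput = units / time
= 444 / 2.8
= 158.6 units/hour


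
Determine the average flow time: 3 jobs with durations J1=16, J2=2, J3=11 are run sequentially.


Completion times:
  J1: completes at 16
  J2: completes at 18
  J3: completes at 29
Sum = 63
Average = 63/3
= 21.00


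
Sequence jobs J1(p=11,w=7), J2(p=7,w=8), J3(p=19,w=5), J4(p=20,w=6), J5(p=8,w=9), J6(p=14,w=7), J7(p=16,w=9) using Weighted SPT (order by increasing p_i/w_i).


WSPT (Smith's rule): sort by p/w ascending
  J2: p/w = 7/8 = 0.875
  J5: p/w = 8/9 = 0.889
  J1: p/w = 11/7 = 1.571
  J7: p/w = 16/9 = 1.778
  J6: p/w = 14/7 = 2.000
  J4: p/w = 20/6 = 3.333
  J3: p/w = 19/5 = 3.800
Order: J2 → J5 → J1 → J7 → J6 → J4 → J3


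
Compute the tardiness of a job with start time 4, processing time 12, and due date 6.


Completion = start + processing = 4 + 12 = 16
Tardiness = max(0, C - d) = max(0, 16 - 6)
= max(0, 10)
= 10


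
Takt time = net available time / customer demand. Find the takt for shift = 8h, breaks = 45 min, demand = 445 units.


Available = 8×60 - 45 = 435 min
Takt time = 435 / 445
= 0.98 min/unit


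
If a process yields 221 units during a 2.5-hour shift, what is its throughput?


Throughput = units / time
= 221 / 2.5
= 88.4 units/hour


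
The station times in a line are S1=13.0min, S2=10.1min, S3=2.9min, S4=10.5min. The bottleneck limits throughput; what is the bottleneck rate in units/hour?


Bottleneck = longest station time
Station times: [13.0, 10.1, 2.9, 10.5]
Max = 13.0 min
Rate = 60 / 13.0
= 4.62 units/hour (bottleneck: 13.0min)


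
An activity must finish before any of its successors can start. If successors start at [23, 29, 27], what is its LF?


LF = min of all successor start times
Successors start at: [23, 29, 27]
LF = min(23, 29, 27)
= 23


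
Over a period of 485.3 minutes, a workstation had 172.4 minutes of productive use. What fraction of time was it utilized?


Utilization = busy / total × 100
= 172.4 / 485.3 × 100
= 35.5%


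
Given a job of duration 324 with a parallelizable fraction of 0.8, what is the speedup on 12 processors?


Amdahl's law: T_p = T × ((1-p) + p/N)
= 324 × ((1-0.8) + 0.8/12)
= 324 × (0.20 + 0.0667)
= 324 × 0.2667
= 86.40
Speedup = 324/86.40
= 3.75×


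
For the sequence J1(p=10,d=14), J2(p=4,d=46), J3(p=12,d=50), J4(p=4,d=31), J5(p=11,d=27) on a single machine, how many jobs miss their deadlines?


Completion vs due date:
  J1: C=10, d=14 → on time
  J2: C=14, d=46 → on time
  J3: C=26, d=50 → on time
  J4: C=30, d=31 → on time
  J5: C=41, d=27 → TARDY
Tardy jobs: J5
Count = 1


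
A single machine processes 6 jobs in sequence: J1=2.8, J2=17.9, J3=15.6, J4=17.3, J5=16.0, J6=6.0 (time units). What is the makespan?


Sequential makespan: sum all processing times
= 2.8 + 17.9 + 15.6 + 17.3 + 16.0 + 6.0
= 75.6 time units


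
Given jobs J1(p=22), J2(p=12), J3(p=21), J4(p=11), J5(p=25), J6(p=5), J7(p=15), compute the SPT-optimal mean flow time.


SPT order: J6 → J4 → J2 → J7 → J3 → J1 → J5
Completion times:
  J6: C=5
  J4: C=16
  J2: C=28
  J7: C=43
  J3: C=64
  J1: C=86
  J5: C=111
Sum = 353, n = 7
Mean flow = 353/7
= 50.43


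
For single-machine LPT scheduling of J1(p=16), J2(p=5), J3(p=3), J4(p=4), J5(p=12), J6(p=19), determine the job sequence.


LPT: sort by longest processing time first
  J6: p=19
  J1: p=16
  J5: p=12
  J2: p=5
  J4: p=4
  J3: p=3
Order: J6 → J1 → J5 → J2 → J4 → J3


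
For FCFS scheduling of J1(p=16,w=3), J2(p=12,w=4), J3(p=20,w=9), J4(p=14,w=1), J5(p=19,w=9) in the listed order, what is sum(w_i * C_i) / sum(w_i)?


Completion times:
  J1: C=16, w×C=3×16=48
  J2: C=28, w×C=4×28=112
  J3: C=48, w×C=9×48=432
  J4: C=62, w×C=1×62=62
  J5: C=81, w×C=9×81=729
Sum w×C = 1383
Sum w = 26
Weighted avg = 1383/26
= 53.19


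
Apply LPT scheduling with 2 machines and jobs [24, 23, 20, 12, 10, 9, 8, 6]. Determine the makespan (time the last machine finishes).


Jobs (LPT sorted): [24, 23, 20, 12, 10, 9, 8, 6]
Machines: 2
  J=24 → Machine 1 (load: 0+24=24)
  J=23 → Machine 2 (load: 0+23=23)
  J=20 → Machine 2 (load: 23+20=43)
  J=12 → Machine 1 (load: 24+12=36)
  J=10 → Machine 1 (load: 36+10=46)
  J=9 → Machine 2 (load: 43+9=52)
  J=8 → Machine 1 (load: 46+8=54)
  J=6 → Machine 2 (load: 52+6=58)
Machine loads: [54, 58]
Makespan = max = 58 time units


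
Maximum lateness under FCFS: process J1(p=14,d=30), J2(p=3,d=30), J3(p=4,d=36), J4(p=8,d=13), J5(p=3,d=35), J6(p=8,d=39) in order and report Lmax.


Lateness per job (L = C - d):
  J1: C=14, d=30, L=-16
  J2: C=17, d=30, L=-13
  J3: C=21, d=36, L=-15
  J4: C=29, d=13, L=16
  J5: C=32, d=35, L=-3
  J6: C=40, d=39, L=1
Lmax = max(-16, -13, -15, 16, -3, 1)
= 16


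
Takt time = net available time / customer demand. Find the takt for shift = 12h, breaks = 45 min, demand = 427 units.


Available = 12×60 - 45 = 675 min
Takt time = 675 / 427
= 1.58 min/unit


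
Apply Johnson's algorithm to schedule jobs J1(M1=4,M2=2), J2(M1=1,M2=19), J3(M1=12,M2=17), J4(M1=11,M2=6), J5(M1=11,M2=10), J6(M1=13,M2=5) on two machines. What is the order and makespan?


Johnson's rule:
Group 1 (M1≤M2, sort by M1): ['J2', 'J3']
Group 2 (M1>M2, sort desc M2): ['J5', 'J4', 'J6', 'J1']
Sequence: J2 → J3 → J5 → J4 → J6 → J1
Makespan calculation:
  J2: M1 done=1, M2 done=20
  J3: M1 done=13, M2 done=37
  J5: M1 done=24, M2 done=47
  J4: M1 done=35, M2 done=53
  J6: M1 done=48, M2 done=58
  J1: M1 done=52, M2 done=60
= Sequence: J2 → J3 → J5 → J4 → J6 → J1, Makespan: 60


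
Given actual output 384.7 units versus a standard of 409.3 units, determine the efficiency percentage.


Efficiency = (actual / standard) × 100
= (384.7 / 409.3) × 100
= 94.0%


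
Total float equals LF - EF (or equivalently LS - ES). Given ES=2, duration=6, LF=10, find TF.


EF = ES + duration = 2 + 6 = 8
LS = LF - duration = 10 - 6 = 4
Total Float = LF - EF = 10 - 8
(or LS - ES = 4 - 2)
= 2


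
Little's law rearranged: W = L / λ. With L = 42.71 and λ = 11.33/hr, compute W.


Little's law: L = λW → W = L / λ
= 42.71 / 11.33
= 3.77 hours


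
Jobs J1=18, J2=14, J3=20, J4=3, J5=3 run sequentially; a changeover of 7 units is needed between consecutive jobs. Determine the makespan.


Makespan = Σ processing + (n-1) × setup
= (18 + 14 + 20 + 3 + 3) + (5-1)×7
= 58 + 28
= 86 time units


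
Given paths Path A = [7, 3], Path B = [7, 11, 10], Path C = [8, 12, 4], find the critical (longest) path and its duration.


Path A: 7 + 3 = 10
Path B: 7 + 11 + 10 = 28
Path C: 8 + 12 + 4 = 24
Critical path = longest = max(10, 28, 24)
= 28 (Path B)


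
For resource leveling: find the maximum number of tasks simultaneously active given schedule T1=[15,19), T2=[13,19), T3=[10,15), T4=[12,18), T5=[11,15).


Check each time point for overlaps:
  t=13: 4 tasks active (T2, T3, T4, T5)
Max concurrent = 4


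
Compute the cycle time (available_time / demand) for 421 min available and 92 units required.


Cycle time = available time / demand
= 421 / 92
= 4.58 min/unit


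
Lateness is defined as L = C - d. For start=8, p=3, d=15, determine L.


Completion = 8 + 3 = 11
Lateness = C - d = 11 - 15
= -4


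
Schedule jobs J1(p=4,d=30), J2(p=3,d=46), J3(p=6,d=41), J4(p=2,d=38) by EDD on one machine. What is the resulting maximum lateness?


EDD order: J1 → J4 → J3 → J2
Completion and lateness:
  J1: C=4, d=30, L=4-30=-26
  J4: C=6, d=38, L=6-38=-32
  J3: C=12, d=41, L=12-41=-29
  J2: C=15, d=46, L=15-46=-31
Lmax = max(-26, -32, -29, -31)
= -26


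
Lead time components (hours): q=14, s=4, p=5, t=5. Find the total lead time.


Lead time = queue + setup + processing + transit
= 14 + 4 + 5 + 5
= 28 hours


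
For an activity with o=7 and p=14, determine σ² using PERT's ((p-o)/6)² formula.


σ² = ((p - o) / 6)² = (p - o)² / 36
= (14 - 7)² / 36
= 7² / 36
= 49 / 36
= 1.3611


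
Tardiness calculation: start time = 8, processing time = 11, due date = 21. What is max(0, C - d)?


Completion = start + processing = 8 + 11 = 19
Tardiness = max(0, C - d) = max(0, 19 - 21)
= max(0, -2)
= 0


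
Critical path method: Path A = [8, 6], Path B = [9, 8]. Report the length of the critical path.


Path A: 8 + 6 = 14
Path B: 9 + 8 = 17
Critical path = longest = max(14, 17)
= 17 (Path B)


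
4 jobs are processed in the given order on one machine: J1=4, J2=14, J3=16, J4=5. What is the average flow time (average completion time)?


Completion times:
  J1: completes at 4
  J2: completes at 18
  J3: completes at 34
  J4: completes at 39
Sum = 95
Average = 95/4
= 23.75


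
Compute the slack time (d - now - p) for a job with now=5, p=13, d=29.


Slack = due - current_time - processing
= 29 - 5 - 13
= 11


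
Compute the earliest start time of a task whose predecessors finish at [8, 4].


ES = max of all predecessor completion times
Predecessors: [8, 4]
ES = max(8, 4)
= 8


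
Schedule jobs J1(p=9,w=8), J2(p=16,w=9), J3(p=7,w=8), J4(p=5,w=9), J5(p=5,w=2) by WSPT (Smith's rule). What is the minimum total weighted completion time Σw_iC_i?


WSPT order (by p/w): J4 → J3 → J1 → J2 → J5
  J4: C=5, w·C=9×5=45
  J3: C=12, w·C=8×12=96
  J1: C=21, w·C=8×21=168
  J2: C=37, w·C=9×37=333
  J5: C=42, w·C=2×42=84
Σ w·C = 726
= 726


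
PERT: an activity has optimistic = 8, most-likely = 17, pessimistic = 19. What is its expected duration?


te = (o + 4m + p) / 6
= (8 + 4×17 + 19) / 6
= (8 + 68 + 19) / 6
= 95 / 6
= 15.83


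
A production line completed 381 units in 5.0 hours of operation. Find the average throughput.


Throughput = units / time
= 381 / 5.0
= 76.2 units/hour


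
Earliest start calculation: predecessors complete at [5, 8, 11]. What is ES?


ES = max of all predecessor completion times
Predecessors: [5, 8, 11]
ES = max(5, 8, 11)
= 11


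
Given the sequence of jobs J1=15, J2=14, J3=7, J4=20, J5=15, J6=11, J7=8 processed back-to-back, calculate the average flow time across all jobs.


Completion times:
  J1: completes at 15
  J2: completes at 29
  J3: completes at 36
  J4: completes at 56
  J5: completes at 71
  J6: completes at 82
  J7: completes at 90
Sum = 379
Average = 379/7
= 54.14


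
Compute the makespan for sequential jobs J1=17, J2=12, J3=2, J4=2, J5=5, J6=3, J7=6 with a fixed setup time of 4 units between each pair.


Makespan = Σ processing + (n-1) × setup
= (17 + 12 + 2 + 2 + 5 + 3 + 6) + (7-1)×4
= 47 + 24
= 71 time units


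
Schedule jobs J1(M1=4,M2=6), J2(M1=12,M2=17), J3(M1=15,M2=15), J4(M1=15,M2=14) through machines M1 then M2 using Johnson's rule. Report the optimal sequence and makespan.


Johnson's rule:
Group 1 (M1≤M2, sort by M1): ['J1', 'J2', 'J3']
Group 2 (M1>M2, sort desc M2): ['J4']
Sequence: J1 → J2 → J3 → J4
Makespan calculation:
  J1: M1 done=4, M2 done=10
  J2: M1 done=16, M2 done=33
  J3: M1 done=31, M2 done=48
  J4: M1 done=46, M2 done=62
= Sequence: J1 → J2 → J3 → J4, Makespan: 62


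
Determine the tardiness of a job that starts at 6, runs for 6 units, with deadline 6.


Completion = start + processing = 6 + 6 = 12
Tardiness = max(0, C - d) = max(0, 12 - 6)
= max(0, 6)
= 6


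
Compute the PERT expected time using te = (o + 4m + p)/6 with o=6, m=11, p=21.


te = (o + 4m + p) / 6
= (6 + 4×11 + 21) / 6
= (6 + 44 + 21) / 6
= 71 / 6
= 11.83


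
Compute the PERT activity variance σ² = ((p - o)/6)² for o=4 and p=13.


σ² = ((p - o) / 6)² = (p - o)² / 36
= (13 - 4)² / 36
= 9² / 36
= 81 / 36
= 2.2500


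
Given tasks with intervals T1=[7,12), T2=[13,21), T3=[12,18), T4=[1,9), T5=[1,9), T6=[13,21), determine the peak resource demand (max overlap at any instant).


Check each time point for overlaps:
  t=7: 3 tasks active (T1, T4, T5)
Max concurrent = 3


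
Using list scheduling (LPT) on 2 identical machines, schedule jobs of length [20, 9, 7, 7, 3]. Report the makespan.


Jobs (LPT sorted): [20, 9, 7, 7, 3]
Machines: 2
  J=20 → Machine 1 (load: 0+20=20)
  J=9 → Machine 2 (load: 0+9=9)
  J=7 → Machine 2 (load: 9+7=16)
  J=7 → Machine 2 (load: 16+7=23)
  J=3 → Machine 1 (load: 20+3=23)
Machine loads: [23, 23]
Makespan = max = 23 time units


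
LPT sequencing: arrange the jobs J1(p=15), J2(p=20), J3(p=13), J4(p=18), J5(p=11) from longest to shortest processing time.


LPT: sort by longest processing time first
  J2: p=20
  J4: p=18
  J1: p=15
  J3: p=13
  J5: p=11
Order: J2 → J4 → J1 → J3 → J5


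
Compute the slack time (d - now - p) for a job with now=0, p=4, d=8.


Slack = due - current_time - processing
= 8 - 0 - 4
= 4


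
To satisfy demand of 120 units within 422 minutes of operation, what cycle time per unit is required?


Cycle time = available time / demand
= 422 / 120
= 3.52 min/unit


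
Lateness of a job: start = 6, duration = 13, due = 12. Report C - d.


Completion = 6 + 13 = 19
Lateness = C - d = 19 - 12
= 7


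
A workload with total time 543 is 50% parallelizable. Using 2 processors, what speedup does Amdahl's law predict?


Amdahl's law: T_p = T × ((1-p) + p/N)
= 543 × ((1-0.5) + 0.5/2)
= 543 × (0.50 + 0.2500)
= 543 × 0.7500
= 407.25
Speedup = 543/407.25
= 1.33×


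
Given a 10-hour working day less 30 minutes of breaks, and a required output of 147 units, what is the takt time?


Available = 10×60 - 30 = 570 min
Takt time = 570 / 147
= 3.88 min/unit


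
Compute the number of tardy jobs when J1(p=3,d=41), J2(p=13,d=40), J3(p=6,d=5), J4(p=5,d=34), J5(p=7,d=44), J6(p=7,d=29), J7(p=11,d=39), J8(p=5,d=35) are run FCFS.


Completion vs due date:
  J1: C=3, d=41 → on time
  J2: C=16, d=40 → on time
  J3: C=22, d=5 → TARDY
  J4: C=27, d=34 → on time
  J5: C=34, d=44 → on time
  J6: C=41, d=29 → TARDY
  J7: C=52, d=39 → TARDY
  J8: C=57, d=35 → TARDY
Tardy jobs: J3, J6, J7, J8
Count = 4


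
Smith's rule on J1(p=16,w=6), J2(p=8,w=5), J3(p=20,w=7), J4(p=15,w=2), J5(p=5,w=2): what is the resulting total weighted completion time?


WSPT order (by p/w): J2 → J5 → J1 → J3 → J4
  J2: C=8, w·C=5×8=40
  J5: C=13, w·C=2×13=26
  J1: C=29, w·C=6×29=174
  J3: C=49, w·C=7×49=343
  J4: C=64, w·C=2×64=128
Σ w·C = 711
= 711


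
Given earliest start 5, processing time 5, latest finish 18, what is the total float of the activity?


EF = ES + duration = 5 + 5 = 10
LS = LF - duration = 18 - 5 = 13
Total Float = LF - EF = 18 - 10
(or LS - ES = 13 - 5)
= 8


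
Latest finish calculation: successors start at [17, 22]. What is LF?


LF = min of all successor start times
Successors start at: [17, 22]
LF = min(17, 22)
= 17


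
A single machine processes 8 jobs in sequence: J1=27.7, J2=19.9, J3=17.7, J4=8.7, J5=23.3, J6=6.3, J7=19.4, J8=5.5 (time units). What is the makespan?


Sequential makespan: sum all processing times
= 27.7 + 19.9 + 17.7 + 8.7 + 23.3 + 6.3 + 19.4 + 5.5
= 128.5 time units


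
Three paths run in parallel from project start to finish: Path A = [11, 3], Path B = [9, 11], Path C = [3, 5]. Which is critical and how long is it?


Path A: 11 + 3 = 14
Path B: 9 + 11 = 20
Path C: 3 + 5 = 8
Critical path = longest = max(14, 20, 8)
= 20 (Path B)


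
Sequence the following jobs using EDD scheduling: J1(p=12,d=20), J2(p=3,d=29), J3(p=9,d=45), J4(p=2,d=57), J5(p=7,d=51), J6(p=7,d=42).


EDD: sort by earliest due date
  J1: d=20, p=12
  J2: d=29, p=3
  J6: d=42, p=7
  J3: d=45, p=9
  J5: d=51, p=7
  J4: d=57, p=2
Order: J1 → J2 → J6 → J3 → J5 → J4


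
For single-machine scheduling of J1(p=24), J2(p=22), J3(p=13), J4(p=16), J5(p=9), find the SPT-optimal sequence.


SPT: sort by shortest processing time
  J5: p=9
  J3: p=13
  J4: p=16
  J2: p=22
  J1: p=24
Order: J5 → J3 → J4 → J2 → J1


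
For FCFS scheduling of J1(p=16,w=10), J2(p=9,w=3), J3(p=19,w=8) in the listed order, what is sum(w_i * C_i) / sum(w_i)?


Completion times:
  J1: C=16, w×C=10×16=160
  J2: C=25, w×C=3×25=75
  J3: C=44, w×C=8×44=352
Sum w×C = 587
Sum w = 21
Weighted avg = 587/21
= 27.95


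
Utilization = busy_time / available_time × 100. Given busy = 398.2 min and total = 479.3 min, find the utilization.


Utilization = busy / total × 100
= 398.2 / 479.3 × 100
= 83.1%


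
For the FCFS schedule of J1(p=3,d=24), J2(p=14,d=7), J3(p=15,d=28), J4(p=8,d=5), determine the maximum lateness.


Lateness per job (L = C - d):
  J1: C=3, d=24, L=-21
  J2: C=17, d=7, L=10
  J3: C=32, d=28, L=4
  J4: C=40, d=5, L=35
Lmax = max(-21, 10, 4, 35)
= 35


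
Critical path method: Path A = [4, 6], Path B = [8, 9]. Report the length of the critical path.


Path A: 4 + 6 = 10
Path B: 8 + 9 = 17
Critical path = longest = max(10, 17)
= 17 (Path B)


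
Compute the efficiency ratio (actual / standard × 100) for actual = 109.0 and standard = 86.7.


Efficiency = (actual / standard) × 100
= (109.0 / 86.7) × 100
= 125.7%


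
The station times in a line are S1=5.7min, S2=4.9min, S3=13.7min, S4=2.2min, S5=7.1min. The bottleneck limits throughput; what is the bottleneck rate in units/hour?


Bottleneck = longest station time
Station times: [5.7, 4.9, 13.7, 2.2, 7.1]
Max = 13.7 min
Rate = 60 / 13.7
= 4.38 units/hour (bottleneck: 13.7min)


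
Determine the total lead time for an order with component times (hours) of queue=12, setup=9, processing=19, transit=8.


Lead time = queue + setup + processing + transit
= 12 + 9 + 19 + 8
= 48 hours


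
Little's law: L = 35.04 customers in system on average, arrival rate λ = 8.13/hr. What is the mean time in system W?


Little's law: L = λW → W = L / λ
= 35.04 / 8.13
= 4.31 hours


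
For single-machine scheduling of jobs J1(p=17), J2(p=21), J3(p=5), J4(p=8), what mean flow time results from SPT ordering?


SPT order: J3 → J4 → J1 → J2
Completion times:
  J3: C=5
  J4: C=13
  J1: C=30
  J2: C=51
Sum = 99, n = 4
Mean flow = 99/4
= 24.75


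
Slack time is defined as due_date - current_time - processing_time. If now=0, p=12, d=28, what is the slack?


Slack = due - current_time - processing
= 28 - 0 - 12
= 16


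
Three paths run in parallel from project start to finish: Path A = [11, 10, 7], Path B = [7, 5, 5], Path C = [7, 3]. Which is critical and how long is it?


Path A: 11 + 10 + 7 = 28
Path B: 7 + 5 + 5 = 17
Path C: 7 + 3 = 10
Critical path = longest = max(28, 17, 10)
= 28 (Path A)


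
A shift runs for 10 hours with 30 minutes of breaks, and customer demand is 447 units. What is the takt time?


Available = 10×60 - 30 = 570 min
Takt time = 570 / 447
= 1.28 min/unit


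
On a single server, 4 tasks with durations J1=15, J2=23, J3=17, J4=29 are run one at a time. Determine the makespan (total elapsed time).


Sequential makespan: sum all processing times
= 15 + 23 + 17 + 29
= 84 time units


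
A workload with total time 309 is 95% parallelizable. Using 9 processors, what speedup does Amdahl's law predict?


Amdahl's law: T_p = T × ((1-p) + p/N)
= 309 × ((1-0.95) + 0.95/9)
= 309 × (0.05 + 0.1056)
= 309 × 0.1556
= 48.07
Speedup = 309/48.07
= 6.43×


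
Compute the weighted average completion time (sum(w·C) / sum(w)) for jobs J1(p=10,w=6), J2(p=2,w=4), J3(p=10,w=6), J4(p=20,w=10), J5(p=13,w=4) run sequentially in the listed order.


Completion times:
  J1: C=10, w×C=6×10=60
  J2: C=12, w×C=4×12=48
  J3: C=22, w×C=6×22=132
  J4: C=42, w×C=10×42=420
  J5: C=55, w×C=4×55=220
Sum w×C = 880
Sum w = 30
Weighted avg = 880/30
= 29.33


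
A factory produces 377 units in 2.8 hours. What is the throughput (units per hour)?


Throughput = units / time
= 377 / 2.8
= 134.6 units/hour


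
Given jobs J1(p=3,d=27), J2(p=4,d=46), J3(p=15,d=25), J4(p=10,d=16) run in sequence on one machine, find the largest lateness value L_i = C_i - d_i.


Lateness per job (L = C - d):
  J1: C=3, d=27, L=-24
  J2: C=7, d=46, L=-39
  J3: C=22, d=25, L=-3
  J4: C=32, d=16, L=16
Lmax = max(-24, -39, -3, 16)
= 16


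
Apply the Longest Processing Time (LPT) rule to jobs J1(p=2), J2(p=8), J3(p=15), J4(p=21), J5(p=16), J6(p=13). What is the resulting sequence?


LPT: sort by longest processing time first
  J4: p=21
  J5: p=16
  J3: p=15
  J6: p=13
  J2: p=8
  J1: p=2
Order: J4 → J5 → J3 → J6 → J2 → J1


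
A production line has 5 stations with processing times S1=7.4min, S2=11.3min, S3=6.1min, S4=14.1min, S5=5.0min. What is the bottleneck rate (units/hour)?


Bottleneck = longest station time
Station times: [7.4, 11.3, 6.1, 14.1, 5.0]
Max = 14.1 min
Rate = 60 / 14.1
= 4.26 units/hour (bottleneck: 14.1min)


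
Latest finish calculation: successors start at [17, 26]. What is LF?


LF = min of all successor start times
Successors start at: [17, 26]
LF = min(17, 26)
= 17


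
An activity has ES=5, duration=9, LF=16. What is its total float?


EF = ES + duration = 5 + 9 = 14
LS = LF - duration = 16 - 9 = 7
Total Float = LF - EF = 16 - 14
(or LS - ES = 7 - 5)
= 2


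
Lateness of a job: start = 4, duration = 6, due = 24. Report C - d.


Completion = 4 + 6 = 10
Lateness = C - d = 10 - 24
= -14


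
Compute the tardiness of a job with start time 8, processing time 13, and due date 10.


Completion = start + processing = 8 + 13 = 21
Tardiness = max(0, C - d) = max(0, 21 - 10)
= max(0, 11)
= 11


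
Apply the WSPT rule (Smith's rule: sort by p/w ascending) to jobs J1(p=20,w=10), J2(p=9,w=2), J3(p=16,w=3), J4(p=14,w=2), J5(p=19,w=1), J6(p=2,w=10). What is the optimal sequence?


WSPT (Smith's rule): sort by p/w ascending
  J6: p/w = 2/10 = 0.200
  J1: p/w = 20/10 = 2.000
  J2: p/w = 9/2 = 4.500
  J3: p/w = 16/3 = 5.333
  J4: p/w = 14/2 = 7.000
  J5: p/w = 19/1 = 19.000
Order: J6 → J1 → J2 → J3 → J4 → J5


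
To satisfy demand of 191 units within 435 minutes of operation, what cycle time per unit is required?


Cycle time = available time / demand
= 435 / 191
= 2.28 min/unit


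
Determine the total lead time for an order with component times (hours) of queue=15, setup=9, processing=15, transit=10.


Lead time = queue + setup + processing + transit
= 15 + 9 + 15 + 10
= 49 hours


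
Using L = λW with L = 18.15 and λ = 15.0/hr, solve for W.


Little's law: L = λW → W = L / λ
= 18.15 / 15.0
= 1.21 hours


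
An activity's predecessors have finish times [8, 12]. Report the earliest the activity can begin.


ES = max of all predecessor completion times
Predecessors: [8, 12]
ES = max(8, 12)
= 12


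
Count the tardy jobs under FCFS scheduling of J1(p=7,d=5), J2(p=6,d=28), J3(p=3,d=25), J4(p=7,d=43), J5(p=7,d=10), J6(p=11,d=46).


Completion vs due date:
  J1: C=7, d=5 → TARDY
  J2: C=13, d=28 → on time
  J3: C=16, d=25 → on time
  J4: C=23, d=43 → on time
  J5: C=30, d=10 → TARDY
  J6: C=41, d=46 → on time
Tardy jobs: J1, J5
Count = 2


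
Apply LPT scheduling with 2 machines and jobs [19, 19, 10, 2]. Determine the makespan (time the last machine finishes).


Jobs (LPT sorted): [19, 19, 10, 2]
Machines: 2
  J=19 → Machine 1 (load: 0+19=19)
  J=19 → Machine 2 (load: 0+19=19)
  J=10 → Machine 1 (load: 19+10=29)
  J=2 → Machine 2 (load: 19+2=21)
Machine loads: [29, 21]
Makespan = max = 29 time units


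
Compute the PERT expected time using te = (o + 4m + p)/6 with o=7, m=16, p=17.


te = (o + 4m + p) / 6
= (7 + 4×16 + 17) / 6
= (7 + 64 + 17) / 6
= 88 / 6
= 14.67


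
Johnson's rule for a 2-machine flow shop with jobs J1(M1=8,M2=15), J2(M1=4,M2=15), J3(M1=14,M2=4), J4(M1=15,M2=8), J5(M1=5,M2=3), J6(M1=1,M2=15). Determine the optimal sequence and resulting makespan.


Johnson's rule:
Group 1 (M1≤M2, sort by M1): ['J6', 'J2', 'J1']
Group 2 (M1>M2, sort desc M2): ['J4', 'J3', 'J5']
Sequence: J6 → J2 → J1 → J4 → J3 → J5
Makespan calculation:
  J6: M1 done=1, M2 done=16
  J2: M1 done=5, M2 done=31
  J1: M1 done=13, M2 done=46
  J4: M1 done=28, M2 done=54
  J3: M1 done=42, M2 done=58
  J5: M1 done=47, M2 done=61
= Sequence: J6 → J2 → J1 → J4 → J3 → J5, Makespan: 61


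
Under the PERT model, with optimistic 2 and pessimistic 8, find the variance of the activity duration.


σ² = ((p - o) / 6)² = (p - o)² / 36
= (8 - 2)² / 36
= 6² / 36
= 36 / 36
= 1.0000


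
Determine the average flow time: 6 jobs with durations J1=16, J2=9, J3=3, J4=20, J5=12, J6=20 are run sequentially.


Completion times:
  J1: completes at 16
  J2: completes at 25
  J3: completes at 28
  J4: completes at 48
  J5: completes at 60
  J6: completes at 80
Sum = 257
Average = 257/6
= 42.83


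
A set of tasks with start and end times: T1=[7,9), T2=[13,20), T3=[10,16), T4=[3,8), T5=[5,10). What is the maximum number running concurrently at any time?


Check each time point for overlaps:
  t=7: 3 tasks active (T1, T4, T5)
Max concurrent = 3


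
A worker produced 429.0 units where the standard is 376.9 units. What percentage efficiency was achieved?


Efficiency = (actual / standard) × 100
= (429.0 / 376.9) × 100
= 113.8%


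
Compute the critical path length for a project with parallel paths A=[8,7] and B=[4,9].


Path A: 8 + 7 = 15
Path B: 4 + 9 = 13
Critical path = longest = max(15, 13)
= 15 (Path A)


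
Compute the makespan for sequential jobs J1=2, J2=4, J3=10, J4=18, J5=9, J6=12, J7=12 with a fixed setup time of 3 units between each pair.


Makespan = Σ processing + (n-1) × setup
= (2 + 4 + 10 + 18 + 9 + 12 + 12) + (7-1)×3
= 67 + 18
= 85 time units


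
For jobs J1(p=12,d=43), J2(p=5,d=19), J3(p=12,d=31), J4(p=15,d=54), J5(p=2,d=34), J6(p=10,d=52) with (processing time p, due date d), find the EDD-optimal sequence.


EDD: sort by earliest due date
  J2: d=19, p=5
  J3: d=31, p=12
  J5: d=34, p=2
  J1: d=43, p=12
  J6: d=52, p=10
  J4: d=54, p=15
Order: J2 → J3 → J5 → J1 → J6 → J4


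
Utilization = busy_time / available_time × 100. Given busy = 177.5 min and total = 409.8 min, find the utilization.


Utilization = busy / total × 100
= 177.5 / 409.8 × 100
= 43.3%


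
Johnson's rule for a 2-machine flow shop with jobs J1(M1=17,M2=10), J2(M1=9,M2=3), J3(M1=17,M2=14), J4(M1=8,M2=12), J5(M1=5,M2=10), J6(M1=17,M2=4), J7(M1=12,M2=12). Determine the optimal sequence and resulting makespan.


Johnson's rule:
Group 1 (M1≤M2, sort by M1): ['J5', 'J4', 'J7']
Group 2 (M1>M2, sort desc M2): ['J3', 'J1', 'J6', 'J2']
Sequence: J5 → J4 → J7 → J3 → J1 → J6 → J2
Makespan calculation:
  J5: M1 done=5, M2 done=15
  J4: M1 done=13, M2 done=27
  J7: M1 done=25, M2 done=39
  J3: M1 done=42, M2 done=56
  J1: M1 done=59, M2 done=69
  J6: M1 done=76, M2 done=80
  J2: M1 done=85, M2 done=88
= Sequence: J5 → J4 → J7 → J3 → J1 → J6 → J2, Makespan: 88


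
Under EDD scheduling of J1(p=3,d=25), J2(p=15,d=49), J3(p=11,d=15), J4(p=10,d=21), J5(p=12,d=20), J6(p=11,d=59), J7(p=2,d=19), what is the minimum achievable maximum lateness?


EDD order: J3 → J7 → J5 → J4 → J1 → J2 → J6
Completion and lateness:
  J3: C=11, d=15, L=11-15=-4
  J7: C=13, d=19, L=13-19=-6
  J5: C=25, d=20, L=25-20=5
  J4: C=35, d=21, L=35-21=14
  J1: C=38, d=25, L=38-25=13
  J2: C=53, d=49, L=53-49=4
  J6: C=64, d=59, L=64-59=5
Lmax = max(-4, -6, 5, 14, 13, 4, 5)
= 14


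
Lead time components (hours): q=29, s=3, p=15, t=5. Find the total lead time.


Lead time = queue + setup + processing + transit
= 29 + 3 + 15 + 5
= 52 hours


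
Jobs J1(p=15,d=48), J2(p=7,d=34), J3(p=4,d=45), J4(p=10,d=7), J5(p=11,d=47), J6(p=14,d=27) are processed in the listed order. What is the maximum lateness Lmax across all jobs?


Lateness per job (L = C - d):
  J1: C=15, d=48, L=-33
  J2: C=22, d=34, L=-12
  J3: C=26, d=45, L=-19
  J4: C=36, d=7, L=29
  J5: C=47, d=47, L=0
  J6: C=61, d=27, L=34
Lmax = max(-33, -12, -19, 29, 0, 34)
= 34


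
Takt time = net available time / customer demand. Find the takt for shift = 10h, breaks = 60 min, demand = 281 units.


Available = 10×60 - 60 = 540 min
Takt time = 540 / 281
= 1.92 min/unit


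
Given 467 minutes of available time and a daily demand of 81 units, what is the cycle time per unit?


Cycle time = available time / demand
= 467 / 81
= 5.77 min/unit
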